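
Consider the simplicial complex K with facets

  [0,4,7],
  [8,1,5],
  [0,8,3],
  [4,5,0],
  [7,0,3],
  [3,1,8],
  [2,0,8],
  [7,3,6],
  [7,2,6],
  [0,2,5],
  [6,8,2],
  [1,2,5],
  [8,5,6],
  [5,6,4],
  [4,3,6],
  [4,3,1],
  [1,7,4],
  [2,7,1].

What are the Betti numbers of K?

Fix the vertex order 0 < 1 < 2 < 3 < 4 < 5 < 6 < 7 < 8 and write every simplex with vertices in increasing order. Then dim K = 2 and the simplices of K are:

  0-simplices (9): [0], [1], [2], [3], [4], [5], [6], [7], [8]
  1-simplices (27): (27 of them)
  2-simplices (18): [0,2,5], [0,2,8], [0,3,7], [0,3,8], [0,4,5], [0,4,7], [1,2,5], [1,2,7], [1,3,4], [1,3,8], [1,4,7], [1,5,8], [2,6,7], [2,6,8], [3,4,6], [3,6,7], [4,5,6], [5,6,8]

giving chain groups C_0 ≅ Z^9, C_1 ≅ Z^27, C_2 ≅ Z^18.

∂_1: C_1 → C_0 maps an edge to its endpoints' difference, ∂[p,q] = q − p. For instance
  ∂[2,6] = [6] − [2].
As a 9×27 matrix over Z this has rank 8, with invariant factors (1,1,1,1,1,1,1,1).

∂_2: C_2 → C_1 sends each 2-simplex [p,q,r] to [q,r] − [p,r] + [p,q]. For instance
  ∂[0,3,8] = [3,8] − [0,8] + [0,3],
  ∂[4,5,6] = [5,6] − [4,6] + [4,5].
This gives a 27×18 integer matrix of rank 18; reducing to Smith normal form yields diagonal entries (1,1,1,1,1,1,1,1,1,1,1,1,1,1,1,1,1,2).

Computing H_k = (kernel of ∂_k) / (image of ∂_{k+1}):

  H_0: rank C_0 − rank ∂_1 = 9 − 8 = 1, and the invariant factors of ∂_1 are all 1, so H_0 ≅ Z.
  H_1: rank ker ∂_1 − rank ∂_2 = (27 − 8) − 18 = 1, and ∂_2 has invariant factor 2 > 1, so H_1 ≅ Z ⊕ Z/2.
  H_2: rank ker ∂_2 − rank ∂_3 = (18 − 18) − 0 = 0, and there is no ∂_3, so H_2 ≅ 0.

Hence the Betti numbers are b_0 = 1, b_1 = 1, b_2 = 0.

b_0 = 1, b_1 = 1, b_2 = 0.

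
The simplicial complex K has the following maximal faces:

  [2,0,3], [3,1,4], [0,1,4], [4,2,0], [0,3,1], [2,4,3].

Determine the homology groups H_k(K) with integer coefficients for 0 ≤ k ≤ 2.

K has 5 vertices, 9 edges, 6 triangles.
rank ∂_0 = 0, rank ∂_1 = 4 ⇒ b_0 = 5 − 0 − 4 = 1; all invariant factors of ∂_1 are 1 so no torsion. So H_0 = Z.
rank ∂_1 = 4, rank ∂_2 = 5 ⇒ b_1 = 9 − 4 − 5 = 0; all invariant factors of ∂_2 are 1 so no torsion. So H_1 = 0.
rank ∂_2 = 5, rank ∂_3 = 0 ⇒ b_2 = 6 − 5 − 0 = 1. So H_2 = Z.

H_0 ≅ Z,  H_1 = 0,  H_2 ≅ Z.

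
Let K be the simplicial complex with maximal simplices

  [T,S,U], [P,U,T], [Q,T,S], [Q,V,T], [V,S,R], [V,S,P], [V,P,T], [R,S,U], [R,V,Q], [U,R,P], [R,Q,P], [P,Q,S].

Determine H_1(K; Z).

Order the vertices as P < Q < R < S < T < U < V. Listing each simplex with vertices in this order, K has dimension 2 with simplices:

  0-simplices (7): P, Q, R, S, T, U, V
  1-simplices (18): PQ, PR, PS, PT, PU, PV, QR, QS, QT, QV, RS, RU, RV, ST, SU, SV, TU, TV
  2-simplices (12): PQR, PQS, PRU, PSV, PTU, PTV, QRV, QST, QTV, RSU, RSV, STU

so the chain groups are C_0 ≅ Z^7, C_1 ≅ Z^18, C_2 ≅ Z^12.

The boundary map ∂_1: C_1 → C_0 is given by ∂[p,q] = [q] − [p]. For instance
  ∂PV = V − P.
The 7×18 boundary matrix has rank 6 and Smith normal form diag(1,1,1,1,1,1).

The boundary map ∂_2: C_2 → C_1 maps a triangle to the signed sum of its edges. For instance
  ∂PQS = QS − PS + PQ,
  ∂STU = TU − SU + ST.
As a 18×12 matrix over Z this has rank 12, with invariant factors (1,1,1,1,1,1,1,1,1,1,1,2).

Now H_k = ker ∂_k / im ∂_{k+1}, so:

  H_1: rank ker ∂_1 − rank ∂_2 = (18 − 6) − 12 = 0, and ∂_2 has invariant factor 2 > 1, so H_1 = Z/2.

H_1 ≅ Z/2.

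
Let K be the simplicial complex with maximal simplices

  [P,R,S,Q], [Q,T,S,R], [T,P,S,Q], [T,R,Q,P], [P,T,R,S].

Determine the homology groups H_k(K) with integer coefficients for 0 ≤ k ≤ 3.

We work with the vertex ordering P < Q < R < S < T. The simplices of K, each written with vertices in increasing order, are:

  0-simplices (5): P, Q, R, S, T
  1-simplices (10): PQ, PR, PS, PT, QR, QS, QT, RS, RT, ST
  2-simplices (10): PQR, PQS, PQT, PRS, PRT, PST, QRS, QRT, QST, RST
  3-simplices (5): PQRS, PQRT, PQST, PRST, QRST

Hence C_0 ≅ Z^5, C_1 ≅ Z^10, C_2 ≅ Z^10, C_3 ≅ Z^5.

Boundary ∂_1: C_1 → C_0 maps an edge to its endpoints' difference, ∂[p,q] = q − p. For instance
  ∂PS = S − P.
As a 5×10 matrix over Z this has rank 4, with invariant factors (1,1,1,1).

∂_2: C_2 → C_1 sends each 2-simplex [p,q,r] to [q,r] − [p,r] + [p,q]. For instance
  ∂PST = ST − PT + PS,
  ∂RST = ST − RT + RS.
The resulting 10×10 matrix has rank 6, and its Smith normal form has invariant factors (1,1,1,1,1,1).

Boundary ∂_3: C_3 → C_2 sends each 3-simplex σ to the alternating sum Σ_i (−1)^i (σ with its i-th vertex removed). For instance
  ∂PQRT = QRT − PRT + PQT − PQR,
  ∂PRST = RST − PST + PRT − PRS.
This gives a 10×5 integer matrix of rank 4; reducing to Smith normal form yields diagonal entries (1,1,1,1).

Now H_k = ker ∂_k / im ∂_{k+1}, so:

  H_0: rank C_0 − rank ∂_1 = 5 − 4 = 1, and the invariant factors of ∂_1 are all 1, so H_0 = Z.
  H_1: rank ker ∂_1 − rank ∂_2 = (10 − 4) − 6 = 0, and the invariant factors of ∂_2 are all 1, so H_1 = 0.
  H_2: rank ker ∂_2 − rank ∂_3 = (10 − 6) − 4 = 0, and the invariant factors of ∂_3 are all 1, so H_2 = 0.
  H_3: rank ker ∂_3 − rank ∂_4 = (5 − 4) − 0 = 1, and there is no ∂_4, so H_3 = Z.

H_0 ≅ Z,  H_1 = 0,  H_2 = 0,  H_3 ≅ Z.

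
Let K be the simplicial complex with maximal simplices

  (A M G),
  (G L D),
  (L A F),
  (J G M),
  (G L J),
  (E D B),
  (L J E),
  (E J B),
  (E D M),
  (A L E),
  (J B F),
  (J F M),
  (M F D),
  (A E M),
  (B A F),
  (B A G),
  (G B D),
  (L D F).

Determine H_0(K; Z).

K has 9 vertices, 27 edges, 18 triangles.
rank ∂_0 = 0, rank ∂_1 = 8 ⇒ b_0 = 9 − 0 − 8 = 1; all invariant factors of ∂_1 are 1 so no torsion. So H_0 = Z.

H_0 ≅ Z.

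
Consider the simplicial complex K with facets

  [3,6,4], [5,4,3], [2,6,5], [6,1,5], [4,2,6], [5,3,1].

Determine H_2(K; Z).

Fix the vertex order 1 < 2 < 3 < 4 < 5 < 6 and write every simplex with vertices in increasing order. Then dim K = 2 and the simplices of K are:

  0-simplices (6): [1], [2], [3], [4], [5], [6]
  1-simplices (12): [1,3], [1,5], [1,6], [2,4], [2,5], [2,6], [3,4], [3,5], [3,6], [4,5], [4,6], [5,6]
  2-simplices (6): [1,3,5], [1,5,6], [2,4,6], [2,5,6], [3,4,5], [3,4,6]

Hence C_0 ≅ Z^6, C_1 ≅ Z^12, C_2 ≅ Z^6.

Boundary ∂_1: C_1 → C_0 sends each edge [p,q] (with p < q) to q − p.
This gives a 6×12 integer matrix of rank 5; reducing to Smith normal form yields diagonal entries (1,1,1,1,1).

The boundary map ∂_2: C_2 → C_1 acts by ∂[p,q,r] = [q,r] − [p,r] + [p,q]. For instance
  ∂[1,3,5] = [3,5] − [1,5] + [1,3],
  ∂[2,5,6] = [5,6] − [2,6] + [2,5].
This gives a 12×6 integer matrix of rank 6; reducing to Smith normal form yields diagonal entries (1,1,1,1,1,1).

Computing H_k = (kernel of ∂_k) / (image of ∂_{k+1}):

  H_2: rank ker ∂_2 − rank ∂_3 = (6 − 6) − 0 = 0, and there is no ∂_3, so H_2 = 0.

H_2 ≅ 0.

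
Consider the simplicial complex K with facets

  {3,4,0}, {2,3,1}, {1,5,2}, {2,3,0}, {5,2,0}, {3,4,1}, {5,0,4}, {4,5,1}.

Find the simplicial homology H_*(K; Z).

H_0 = Z,  H_1 = 0,  H_2 = Z.

We work with the vertex ordering 0 < 1 < 2 < 3 < 4 < 5. The simplices of K, each written with vertices in increasing order, are:

  0-simplices (6): [0], [1], [2], [3], [4], [5]
  1-simplices (12): [0,2], [0,3], [0,4], [0,5], [1,2], [1,3], [1,4], [1,5], [2,3], [2,5], [3,4], [4,5]
  2-simplices (8): [0,2,3], [0,2,5], [0,3,4], [0,4,5], [1,2,3], [1,2,5], [1,3,4], [1,4,5]

giving chain groups C_0 ≅ Z^6, C_1 ≅ Z^12, C_2 ≅ Z^8.

∂_1: C_1 → C_0 sends each edge [p,q] (with p < q) to q − p. For instance
  ∂[1,2] = [2] − [1].
This gives a 6×12 integer matrix of rank 5; reducing to Smith normal form yields diagonal entries (1,1,1,1,1).

∂_2: C_2 → C_1 maps a triangle to the signed sum of its edges. For instance
  ∂[0,2,5] = [2,5] − [0,5] + [0,2],
  ∂[1,2,3] = [2,3] − [1,3] + [1,2].
The resulting 12×8 matrix has rank 7, and its Smith normal form has invariant factors (1,1,1,1,1,1,1).

Computing H_k = (kernel of ∂_k) / (image of ∂_{k+1}):

  H_0: rank C_0 − rank ∂_1 = 6 − 5 = 1, and the invariant factors of ∂_1 are all 1, so H_0 = Z.
  H_1: rank ker ∂_1 − rank ∂_2 = (12 − 5) − 7 = 0, and the invariant factors of ∂_2 are all 1, so H_1 = 0.
  H_2: rank ker ∂_2 − rank ∂_3 = (8 − 7) − 0 = 1, and there is no ∂_3, so H_2 = Z.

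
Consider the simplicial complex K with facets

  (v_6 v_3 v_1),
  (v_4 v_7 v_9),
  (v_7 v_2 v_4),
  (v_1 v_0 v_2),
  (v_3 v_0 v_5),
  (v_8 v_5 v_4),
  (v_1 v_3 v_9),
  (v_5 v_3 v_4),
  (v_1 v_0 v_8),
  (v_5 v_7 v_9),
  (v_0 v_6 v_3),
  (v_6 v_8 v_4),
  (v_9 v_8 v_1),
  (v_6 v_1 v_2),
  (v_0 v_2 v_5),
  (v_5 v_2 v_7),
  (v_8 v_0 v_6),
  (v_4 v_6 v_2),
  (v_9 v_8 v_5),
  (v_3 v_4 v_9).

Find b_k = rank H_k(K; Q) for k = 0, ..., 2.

Fix the vertex order v_0 < v_1 < v_2 < v_3 < v_4 < v_5 < v_6 < v_7 < v_8 < v_9 and write every simplex with vertices in increasing order. Then dim K = 2 and the simplices of K are:

  0-simplices (10): [v_0], [v_1], [v_2], [v_3], [v_4], [v_5], [v_6], [v_7], [v_8], [v_9]
  1-simplices (30): (30 of them)
  2-simplices (20): (20 of them)

Hence C_0 ≅ Z^10, C_1 ≅ Z^30, C_2 ≅ Z^20.

∂_1: C_1 → C_0 is given by ∂[p,q] = [q] − [p].
The 10×30 boundary matrix has rank 9 and Smith normal form diag(1,1,1,1,1,1,1,1,1).

Boundary ∂_2: C_2 → C_1 acts by ∂[p,q,r] = [q,r] − [p,r] + [p,q]. For instance
  ∂[v_5,v_7,v_9] = [v_7,v_9] − [v_5,v_9] + [v_5,v_7],
  ∂[v_2,v_4,v_6] = [v_4,v_6] − [v_2,v_6] + [v_2,v_4].
As a 30×20 matrix over Z this has rank 20, with invariant factors (1,1,1,1,1,1,1,1,1,1,1,1,1,1,1,1,1,1,1,2).

Reading off H_k = ker ∂_k / im ∂_{k+1}:

  H_0: rank C_0 − rank ∂_1 = 10 − 9 = 1, and the invariant factors of ∂_1 are all 1, so H_0 ≅ Z.
  H_1: rank ker ∂_1 − rank ∂_2 = (30 − 9) − 20 = 1, and ∂_2 has invariant factor 2 > 1, so H_1 ≅ Z ⊕ Z/2Z.
  H_2: rank ker ∂_2 − rank ∂_3 = (20 − 20) − 0 = 0, and there is no ∂_3, so H_2 ≅ 0.

Hence the Betti numbers are b_0 = 1, b_1 = 1, b_2 = 0.

b_0 = 1, b_1 = 1, b_2 = 0.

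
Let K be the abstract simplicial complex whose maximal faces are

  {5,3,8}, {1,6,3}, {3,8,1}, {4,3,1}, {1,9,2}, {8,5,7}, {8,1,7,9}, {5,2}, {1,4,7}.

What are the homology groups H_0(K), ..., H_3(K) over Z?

H_0 ≅ Z,  H_1 ≅ Z,  H_2 = 0,  H_3 = 0.

Take the total order 1 < 2 < 3 < 4 < 5 < 6 < 7 < 8 < 9 on the vertex set. Then K (dimension 3) consists of the simplices:

  0-simplices (9): [1], [2], [3], [4], [5], [6], [7], [8], [9]
  1-simplices (19): [1,2], [1,3], [1,4], [1,6], [1,7], [1,8], [1,9], [2,5], [2,9], [3,4], [3,5], [3,6], [3,8], [4,7], [5,7], [5,8], [7,8], [7,9], [8,9]
  2-simplices (11): [1,2,9], [1,3,4], [1,3,6], [1,3,8], [1,4,7], [1,7,8], [1,7,9], [1,8,9], [3,5,8], [5,7,8], [7,8,9]
  3-simplices (1): [1,7,8,9]

giving chain groups C_0 ≅ Z^9, C_1 ≅ Z^19, C_2 ≅ Z^11, C_3 ≅ Z^1.

Boundary ∂_1: C_1 → C_0 is given by ∂[p,q] = [q] − [p]. For instance
  ∂[4,7] = [7] − [4].
The resulting 9×19 matrix has rank 8, and its Smith normal form has invariant factors (1,1,1,1,1,1,1,1).

Boundary ∂_2: C_2 → C_1 maps a triangle to the signed sum of its edges. For instance
  ∂[1,3,8] = [3,8] − [1,8] + [1,3],
  ∂[5,7,8] = [7,8] − [5,8] + [5,7].
The 19×11 boundary matrix has rank 10 and Smith normal form diag(1,1,1,1,1,1,1,1,1,1).

∂_3: C_3 → C_2 sends each 3-simplex σ to the alternating sum Σ_i (−1)^i (σ with its i-th vertex removed). For instance
  ∂[1,7,8,9] = [7,8,9] − [1,8,9] + [1,7,9] − [1,7,8].
The resulting 11×1 matrix has rank 1, and its Smith normal form has invariant factors (1).

Reading off H_k = ker ∂_k / im ∂_{k+1}:

  H_0: rank C_0 − rank ∂_1 = 9 − 8 = 1, and the invariant factors of ∂_1 are all 1, so H_0 ≅ Z.
  H_1: rank ker ∂_1 − rank ∂_2 = (19 − 8) − 10 = 1, and the invariant factors of ∂_2 are all 1, so H_1 ≅ Z.
  H_2: rank ker ∂_2 − rank ∂_3 = (11 − 10) − 1 = 0, and the invariant factors of ∂_3 are all 1, so H_2 ≅ 0.
  H_3: rank ker ∂_3 − rank ∂_4 = (1 − 1) − 0 = 0, and there is no ∂_4, so H_3 ≅ 0.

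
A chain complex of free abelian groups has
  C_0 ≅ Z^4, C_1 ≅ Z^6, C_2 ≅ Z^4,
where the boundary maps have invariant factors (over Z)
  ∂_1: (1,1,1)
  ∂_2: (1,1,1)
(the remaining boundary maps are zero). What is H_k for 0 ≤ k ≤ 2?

H_0: b_0 = 4 − 0 − 3 = 1; torsion from ∂_1 factors > 1: none. So H_0 ≅ Z.
H_1: b_1 = 6 − 3 − 3 = 0; torsion from ∂_2 factors > 1: none. So H_1 ≅ 0.
H_2: b_2 = 4 − 3 − 0 = 1; torsion from ∂_3 factors > 1: none. So H_2 ≅ Z.

H_0 ≅ Z,  H_1 = 0,  H_2 ≅ Z.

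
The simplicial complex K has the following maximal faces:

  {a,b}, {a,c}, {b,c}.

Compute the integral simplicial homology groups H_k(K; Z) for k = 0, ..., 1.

Take the total order a < b < c on the vertex set. Then K (dimension 1) consists of the simplices:

  0-simplices (3): a, b, c
  1-simplices (3): ab, ac, bc

giving chain groups C_0 ≅ Z^3, C_1 ≅ Z^3.

The boundary map ∂_1: C_1 → C_0 is given by ∂[p,q] = [q] − [p].
The 3×3 boundary matrix has rank 2 and Smith normal form diag(1,1).

From H_k ≅ ker(∂_k) / im(∂_{k+1}) we obtain:

  H_0: rank C_0 − rank ∂_1 = 3 − 2 = 1, and the invariant factors of ∂_1 are all 1, so H_0 = Z.
  H_1: rank ker ∂_1 − rank ∂_2 = (3 − 2) − 0 = 1, and there is no ∂_2, so H_1 = Z.

(K is a triangulation of the circle S^1.)

H_0 = Z,  H_1 = Z.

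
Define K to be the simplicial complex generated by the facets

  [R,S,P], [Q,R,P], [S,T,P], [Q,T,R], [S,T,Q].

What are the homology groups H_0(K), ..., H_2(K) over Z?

Fix the vertex order P < Q < R < S < T and write every simplex with vertices in increasing order. Then dim K = 2 and the simplices of K are:

  0-simplices (5): P, Q, R, S, T
  1-simplices (10): PQ, PR, PS, PT, QR, QS, QT, RS, RT, ST
  2-simplices (5): PQR, PRS, PST, QRT, QST

Hence C_0 ≅ Z^5, C_1 ≅ Z^10, C_2 ≅ Z^5.

Boundary ∂_1: C_1 → C_0 maps an edge to its endpoints' difference, ∂[p,q] = q − p. For instance
  ∂RT = T − R.
As a 5×10 matrix over Z this has rank 4, with invariant factors (1,1,1,1).

Boundary ∂_2: C_2 → C_1 acts by ∂[p,q,r] = [q,r] − [p,r] + [p,q]. For instance
  ∂QST = ST − QT + QS,
  ∂PRS = RS − PS + PR.
The 10×5 boundary matrix has rank 5 and Smith normal form diag(1,1,1,1,1).

Reading off H_k = ker ∂_k / im ∂_{k+1}:

  H_0: rank C_0 − rank ∂_1 = 5 − 4 = 1, and the invariant factors of ∂_1 are all 1, so H_0 ≅ Z.
  H_1: rank ker ∂_1 − rank ∂_2 = (10 − 4) − 5 = 1, and the invariant factors of ∂_2 are all 1, so H_1 ≅ Z.
  H_2: rank ker ∂_2 − rank ∂_3 = (5 − 5) − 0 = 0, and there is no ∂_3, so H_2 ≅ 0.

H_0 ≅ Z,  H_1 ≅ Z,  H_2 = 0.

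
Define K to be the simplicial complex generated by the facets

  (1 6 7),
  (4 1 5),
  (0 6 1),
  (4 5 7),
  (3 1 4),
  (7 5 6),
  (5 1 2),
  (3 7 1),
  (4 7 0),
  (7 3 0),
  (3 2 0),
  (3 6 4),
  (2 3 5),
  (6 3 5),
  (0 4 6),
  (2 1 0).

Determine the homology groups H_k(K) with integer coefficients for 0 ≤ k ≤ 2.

H_0 = Z,  H_1 = Z^2,  H_2 = Z.

Take the total order 0 < 1 < 2 < 3 < 4 < 5 < 6 < 7 on the vertex set. Then K (dimension 2) consists of the simplices:

  0-simplices (8): [0], [1], [2], [3], [4], [5], [6], [7]
  1-simplices (24): (24 of them)
  2-simplices (16): [0,1,2], [0,1,6], [0,2,3], [0,3,7], [0,4,6], [0,4,7], [1,2,5], [1,3,4], [1,3,7], [1,4,5], [1,6,7], [2,3,5], [3,4,6], [3,5,6], [4,5,7], [5,6,7]

so the chain groups are C_0 ≅ Z^8, C_1 ≅ Z^24, C_2 ≅ Z^16.

The boundary map ∂_1: C_1 → C_0 sends each edge [p,q] (with p < q) to q − p. For instance
  ∂[0,4] = [4] − [0].
As a 8×24 matrix over Z this has rank 7, with invariant factors (1,1,1,1,1,1,1).

Boundary ∂_2: C_2 → C_1 maps a triangle to the signed sum of its edges. For instance
  ∂[3,4,6] = [4,6] − [3,6] + [3,4],
  ∂[1,6,7] = [6,7] − [1,7] + [1,6].
The 24×16 boundary matrix has rank 15 and Smith normal form diag(1,1,1,1,1,1,1,1,1,1,1,1,1,1,1).

Computing H_k = (kernel of ∂_k) / (image of ∂_{k+1}):

  H_0: rank C_0 − rank ∂_1 = 8 − 7 = 1, and the invariant factors of ∂_1 are all 1, so H_0 ≅ Z.
  H_1: rank ker ∂_1 − rank ∂_2 = (24 − 7) − 15 = 2, and the invariant factors of ∂_2 are all 1, so H_1 ≅ Z^2.
  H_2: rank ker ∂_2 − rank ∂_3 = (16 − 15) − 0 = 1, and there is no ∂_3, so H_2 ≅ Z.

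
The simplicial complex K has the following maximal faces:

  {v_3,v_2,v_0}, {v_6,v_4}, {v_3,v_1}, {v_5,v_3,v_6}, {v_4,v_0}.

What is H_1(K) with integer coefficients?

Take the total order v_0 < v_1 < v_2 < v_3 < v_4 < v_5 < v_6 on the vertex set. Then K (dimension 2) consists of the simplices:

  0-simplices (7): [v_0], [v_1], [v_2], [v_3], [v_4], [v_5], [v_6]
  1-simplices (9): [v_0,v_2], [v_0,v_3], [v_0,v_4], [v_1,v_3], [v_2,v_3], [v_3,v_5], [v_3,v_6], [v_4,v_6], [v_5,v_6]
  2-simplices (2): [v_0,v_2,v_3], [v_3,v_5,v_6]

giving chain groups C_0 ≅ Z^7, C_1 ≅ Z^9, C_2 ≅ Z^2.

Boundary ∂_1: C_1 → C_0 sends each edge [p,q] (with p < q) to q − p. For instance
  ∂[v_0,v_4] = [v_4] − [v_0].
As a 7×9 matrix over Z this has rank 6, with invariant factors (1,1,1,1,1,1).

The boundary map ∂_2: C_2 → C_1 maps a triangle to the signed sum of its edges. For instance
  ∂[v_3,v_5,v_6] = [v_5,v_6] − [v_3,v_6] + [v_3,v_5],
  ∂[v_0,v_2,v_3] = [v_2,v_3] − [v_0,v_3] + [v_0,v_2].
As a 9×2 matrix over Z this has rank 2, with invariant factors (1,1).

Computing H_k = (kernel of ∂_k) / (image of ∂_{k+1}):

  H_1: rank ker ∂_1 − rank ∂_2 = (9 − 6) − 2 = 1, and the invariant factors of ∂_2 are all 1, so H_1 ≅ Z.

H_1 ≅ Z.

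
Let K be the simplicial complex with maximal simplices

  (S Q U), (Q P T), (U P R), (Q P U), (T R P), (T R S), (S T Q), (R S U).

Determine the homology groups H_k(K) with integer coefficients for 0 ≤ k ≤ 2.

H_0 ≅ Z,  H_1 = 0,  H_2 ≅ Z.

Fix the vertex order P < Q < R < S < T < U and write every simplex with vertices in increasing order. Then dim K = 2 and the simplices of K are:

  0-simplices (6): P, Q, R, S, T, U
  1-simplices (12): PQ, PR, PT, PU, QS, QT, QU, RS, RT, RU, ST, SU
  2-simplices (8): PQT, PQU, PRT, PRU, QST, QSU, RST, RSU

so the chain groups are C_0 ≅ Z^6, C_1 ≅ Z^12, C_2 ≅ Z^8.

Boundary ∂_1: C_1 → C_0 sends each edge [p,q] (with p < q) to q − p. For instance
  ∂QU = U − Q.
This gives a 6×12 integer matrix of rank 5; reducing to Smith normal form yields diagonal entries (1,1,1,1,1).

The boundary map ∂_2: C_2 → C_1 sends each 2-simplex [p,q,r] to [q,r] − [p,r] + [p,q]. For instance
  ∂RSU = SU − RU + RS,
  ∂PRU = RU − PU + PR.
As a 12×8 matrix over Z this has rank 7, with invariant factors (1,1,1,1,1,1,1).

From H_k ≅ ker(∂_k) / im(∂_{k+1}) we obtain:

  H_0: rank C_0 − rank ∂_1 = 6 − 5 = 1, and the invariant factors of ∂_1 are all 1, so H_0 = Z.
  H_1: rank ker ∂_1 − rank ∂_2 = (12 − 5) − 7 = 0, and the invariant factors of ∂_2 are all 1, so H_1 = 0.
  H_2: rank ker ∂_2 − rank ∂_3 = (8 − 7) − 0 = 1, and there is no ∂_3, so H_2 = Z.

(K is a triangulation of the 2-sphere S^2.)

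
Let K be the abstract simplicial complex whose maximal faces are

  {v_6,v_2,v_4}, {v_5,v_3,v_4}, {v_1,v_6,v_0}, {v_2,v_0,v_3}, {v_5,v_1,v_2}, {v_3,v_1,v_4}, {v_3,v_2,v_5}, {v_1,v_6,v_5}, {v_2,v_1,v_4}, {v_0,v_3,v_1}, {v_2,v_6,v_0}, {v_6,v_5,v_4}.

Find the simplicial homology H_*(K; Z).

H_0 = Z,  H_1 = Z/2Z,  H_2 = 0.

Take the total order v_0 < v_1 < v_2 < v_3 < v_4 < v_5 < v_6 on the vertex set. Then K (dimension 2) consists of the simplices:

  0-simplices (7): [v_0], [v_1], [v_2], [v_3], [v_4], [v_5], [v_6]
  1-simplices (18): (18 of them)
  2-simplices (12): (12 of them)

giving chain groups C_0 ≅ Z^7, C_1 ≅ Z^18, C_2 ≅ Z^12.

Boundary ∂_1: C_1 → C_0 sends each edge [p,q] (with p < q) to q − p.
As a 7×18 matrix over Z this has rank 6, with invariant factors (1,1,1,1,1,1).

∂_2: C_2 → C_1 maps a triangle to the signed sum of its edges. For instance
  ∂[v_3,v_4,v_5] = [v_4,v_5] − [v_3,v_5] + [v_3,v_4],
  ∂[v_4,v_5,v_6] = [v_5,v_6] − [v_4,v_6] + [v_4,v_5].
The resulting 18×12 matrix has rank 12, and its Smith normal form has invariant factors (1,1,1,1,1,1,1,1,1,1,1,2).

Now H_k = ker ∂_k / im ∂_{k+1}, so:

  H_0: rank C_0 − rank ∂_1 = 7 − 6 = 1, and the invariant factors of ∂_1 are all 1, so H_0 ≅ Z.
  H_1: rank ker ∂_1 − rank ∂_2 = (18 − 6) − 12 = 0, and ∂_2 has invariant factor 2 > 1, so H_1 ≅ Z/2Z.
  H_2: rank ker ∂_2 − rank ∂_3 = (12 − 12) − 0 = 0, and there is no ∂_3, so H_2 ≅ 0.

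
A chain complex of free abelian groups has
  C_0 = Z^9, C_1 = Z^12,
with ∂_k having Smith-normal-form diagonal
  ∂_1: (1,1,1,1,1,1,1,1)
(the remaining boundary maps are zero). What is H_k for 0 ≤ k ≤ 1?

H_0: b_0 = 9 − 0 − 8 = 1; torsion from ∂_1 factors > 1: none. So H_0 ≅ Z.
H_1: b_1 = 12 − 8 − 0 = 4; torsion from ∂_2 factors > 1: none. So H_1 ≅ Z^4.

H_0 ≅ Z,  H_1 ≅ Z^4.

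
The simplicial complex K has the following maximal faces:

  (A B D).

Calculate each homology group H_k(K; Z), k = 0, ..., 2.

We work with the vertex ordering A < B < D. The simplices of K, each written with vertices in increasing order, are:

  0-simplices (3): A, B, D
  1-simplices (3): AB, AD, BD
  2-simplices (1): ABD

so the chain groups are C_0 ≅ Z^3, C_1 ≅ Z^3, C_2 ≅ Z^1.

The boundary map ∂_1: C_1 → C_0 maps an edge to its endpoints' difference, ∂[p,q] = q − p. For instance
  ∂AD = D − A.
As a 3×3 matrix over Z this has rank 2, with invariant factors (1,1).

The boundary map ∂_2: C_2 → C_1 sends each 2-simplex [p,q,r] to [q,r] − [p,r] + [p,q]. For instance
  ∂ABD = BD − AD + AB.
This gives a 3×1 integer matrix of rank 1; reducing to Smith normal form yields diagonal entries (1).

Now H_k = ker ∂_k / im ∂_{k+1}, so:

  H_0: rank C_0 − rank ∂_1 = 3 − 2 = 1, and the invariant factors of ∂_1 are all 1, so H_0 ≅ Z.
  H_1: rank ker ∂_1 − rank ∂_2 = (3 − 2) − 1 = 0, and the invariant factors of ∂_2 are all 1, so H_1 ≅ 0.
  H_2: rank ker ∂_2 − rank ∂_3 = (1 − 1) − 0 = 0, and there is no ∂_3, so H_2 ≅ 0.

As a check, the Euler characteristic is 3 − 3 + 1 = 1, which agrees with 1 − 0 + 0 = 1.

H_0 ≅ Z,  H_1 = 0,  H_2 = 0.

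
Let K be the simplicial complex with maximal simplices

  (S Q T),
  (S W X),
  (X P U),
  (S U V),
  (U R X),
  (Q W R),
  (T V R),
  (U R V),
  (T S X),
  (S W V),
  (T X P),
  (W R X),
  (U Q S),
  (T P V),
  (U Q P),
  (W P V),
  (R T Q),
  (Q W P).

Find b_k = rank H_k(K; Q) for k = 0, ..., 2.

Order the vertices as P < Q < R < S < T < U < V < W < X. Listing each simplex with vertices in this order, K has dimension 2 with simplices:

  0-simplices (9): P, Q, R, S, T, U, V, W, X
  1-simplices (27): PQ, PT, PU, PV, PW, PX, QR, QS, QT, QU, QW, RT, RU, RV, RW, RX, ST, SU, SV, SW, SX, TV, TX, UV, UX, VW, WX
  2-simplices (18): PQU, PQW, PTV, PTX, PUX, PVW, QRT, QRW, QST, QSU, RTV, RUV, RUX, RWX, STX, SUV, SVW, SWX

so the chain groups are C_0 ≅ Z^9, C_1 ≅ Z^27, C_2 ≅ Z^18.

The boundary map ∂_1: C_1 → C_0 is given by ∂[p,q] = [q] − [p].
As a 9×27 matrix over Z this has rank 8, with invariant factors (1,1,1,1,1,1,1,1).

∂_2: C_2 → C_1 acts by ∂[p,q,r] = [q,r] − [p,r] + [p,q]. For instance
  ∂PQU = QU − PU + PQ,
  ∂QST = ST − QT + QS.
The 27×18 boundary matrix has rank 17 and Smith normal form diag(1,1,1,1,1,1,1,1,1,1,1,1,1,1,1,1,1).

Now H_k = ker ∂_k / im ∂_{k+1}, so:

  H_0: rank C_0 − rank ∂_1 = 9 − 8 = 1, and the invariant factors of ∂_1 are all 1, so H_0 ≅ Z.
  H_1: rank ker ∂_1 − rank ∂_2 = (27 − 8) − 17 = 2, and the invariant factors of ∂_2 are all 1, so H_1 ≅ Z^2.
  H_2: rank ker ∂_2 − rank ∂_3 = (18 − 17) − 0 = 1, and there is no ∂_3, so H_2 ≅ Z.

As a check, the Euler characteristic is 9 − 27 + 18 = 0, which agrees with 1 − 2 + 1 = 0.

Hence the Betti numbers are b_0 = 1, b_1 = 2, b_2 = 1.

b_0 = 1, b_1 = 2, b_2 = 1.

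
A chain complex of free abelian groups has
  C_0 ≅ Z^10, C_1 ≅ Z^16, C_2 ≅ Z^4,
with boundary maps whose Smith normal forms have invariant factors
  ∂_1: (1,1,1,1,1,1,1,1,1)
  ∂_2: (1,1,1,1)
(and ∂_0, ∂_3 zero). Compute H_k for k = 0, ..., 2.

H_0: b_0 = 10 − 0 − 9 = 1; torsion from ∂_1 factors > 1: none. So H_0 = Z.
H_1: b_1 = 16 − 9 − 4 = 3; torsion from ∂_2 factors > 1: none. So H_1 = Z^3.
H_2: b_2 = 4 − 4 − 0 = 0; torsion from ∂_3 factors > 1: none. So H_2 = 0.

H_0 = Z,  H_1 = Z^3,  H_2 = 0.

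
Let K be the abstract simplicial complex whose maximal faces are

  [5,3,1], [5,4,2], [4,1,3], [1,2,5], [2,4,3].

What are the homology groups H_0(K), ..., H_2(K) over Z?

Take the total order 1 < 2 < 3 < 4 < 5 on the vertex set. Then K (dimension 2) consists of the simplices:

  0-simplices (5): [1], [2], [3], [4], [5]
  1-simplices (10): [1,2], [1,3], [1,4], [1,5], [2,3], [2,4], [2,5], [3,4], [3,5], [4,5]
  2-simplices (5): [1,2,5], [1,3,4], [1,3,5], [2,3,4], [2,4,5]

Hence C_0 ≅ Z^5, C_1 ≅ Z^10, C_2 ≅ Z^5.

Boundary ∂_1: C_1 → C_0 is given by ∂[p,q] = [q] − [p].
This gives a 5×10 integer matrix of rank 4; reducing to Smith normal form yields diagonal entries (1,1,1,1).

Boundary ∂_2: C_2 → C_1 sends each 2-simplex [p,q,r] to [q,r] − [p,r] + [p,q]. For instance
  ∂[2,4,5] = [4,5] − [2,5] + [2,4],
  ∂[2,3,4] = [3,4] − [2,4] + [2,3].
The 10×5 boundary matrix has rank 5 and Smith normal form diag(1,1,1,1,1).

From H_k ≅ ker(∂_k) / im(∂_{k+1}) we obtain:

  H_0: rank C_0 − rank ∂_1 = 5 − 4 = 1, and the invariant factors of ∂_1 are all 1, so H_0 ≅ Z.
  H_1: rank ker ∂_1 − rank ∂_2 = (10 − 4) − 5 = 1, and the invariant factors of ∂_2 are all 1, so H_1 ≅ Z.
  H_2: rank ker ∂_2 − rank ∂_3 = (5 − 5) − 0 = 0, and there is no ∂_3, so H_2 ≅ 0.

As a check, the Euler characteristic is 5 − 10 + 5 = 0, which agrees with 1 − 1 + 0 = 0.
(K is a triangulation of the Möbius band.)

H_0 = Z,  H_1 = Z,  H_2 = 0.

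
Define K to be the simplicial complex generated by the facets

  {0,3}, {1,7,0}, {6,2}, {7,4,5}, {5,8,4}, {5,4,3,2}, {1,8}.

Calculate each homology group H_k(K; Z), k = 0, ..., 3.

H_0 = Z,  H_1 = Z^2,  H_2 = 0,  H_3 = 0.

Take the total order 0 < 1 < 2 < 3 < 4 < 5 < 6 < 7 < 8 on the vertex set. Then K (dimension 3) consists of the simplices:

  0-simplices (9): [0], [1], [2], [3], [4], [5], [6], [7], [8]
  1-simplices (16): [0,1], [0,3], [0,7], [1,7], [1,8], [2,3], [2,4], [2,5], [2,6], [3,4], [3,5], [4,5], [4,7], [4,8], [5,7], [5,8]
  2-simplices (7): [0,1,7], [2,3,4], [2,3,5], [2,4,5], [3,4,5], [4,5,7], [4,5,8]
  3-simplices (1): [2,3,4,5]

giving chain groups C_0 ≅ Z^9, C_1 ≅ Z^16, C_2 ≅ Z^7, C_3 ≅ Z^1.

The boundary map ∂_1: C_1 → C_0 sends each edge [p,q] (with p < q) to q − p. For instance
  ∂[3,5] = [5] − [3].
The resulting 9×16 matrix has rank 8, and its Smith normal form has invariant factors (1,1,1,1,1,1,1,1).

The boundary map ∂_2: C_2 → C_1 sends each 2-simplex [p,q,r] to [q,r] − [p,r] + [p,q]. For instance
  ∂[4,5,8] = [5,8] − [4,8] + [4,5],
  ∂[2,3,5] = [3,5] − [2,5] + [2,3].
The resulting 16×7 matrix has rank 6, and its Smith normal form has invariant factors (1,1,1,1,1,1).

∂_3: C_3 → C_2 sends each 3-simplex σ to the alternating sum Σ_i (−1)^i (σ with its i-th vertex removed). For instance
  ∂[2,3,4,5] = [3,4,5] − [2,4,5] + [2,3,5] − [2,3,4].
The 7×1 boundary matrix has rank 1 and Smith normal form diag(1).

From H_k ≅ ker(∂_k) / im(∂_{k+1}) we obtain:

  H_0: rank C_0 − rank ∂_1 = 9 − 8 = 1, and the invariant factors of ∂_1 are all 1, so H_0 = Z.
  H_1: rank ker ∂_1 − rank ∂_2 = (16 − 8) − 6 = 2, and the invariant factors of ∂_2 are all 1, so H_1 = Z^2.
  H_2: rank ker ∂_2 − rank ∂_3 = (7 − 6) − 1 = 0, and the invariant factors of ∂_3 are all 1, so H_2 = 0.
  H_3: rank ker ∂_3 − rank ∂_4 = (1 − 1) − 0 = 0, and there is no ∂_4, so H_3 = 0.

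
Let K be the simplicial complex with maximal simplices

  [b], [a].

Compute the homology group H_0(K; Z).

Order the vertices as a < b. Listing each simplex with vertices in this order, K has dimension 0 with simplices:

  0-simplices (2): a, b

Hence C_0 ≅ Z^2.

From H_k ≅ ker(∂_k) / im(∂_{k+1}) we obtain:

  H_0: rank C_0 − rank ∂_1 = 2 − 0 = 2, and there is no ∂_1, so H_0 ≅ Z^2.

(K is a triangulation of a set of 2 points.)

H_0 = Z^2.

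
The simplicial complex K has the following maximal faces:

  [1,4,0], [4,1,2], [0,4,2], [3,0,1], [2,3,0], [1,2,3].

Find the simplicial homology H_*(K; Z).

H_0 ≅ Z,  H_1 = 0,  H_2 ≅ Z.

K has 5 vertices, 9 edges, 6 triangles.
rank ∂_0 = 0, rank ∂_1 = 4 ⇒ b_0 = 5 − 0 − 4 = 1; all invariant factors of ∂_1 are 1 so no torsion. So H_0 = Z.
rank ∂_1 = 4, rank ∂_2 = 5 ⇒ b_1 = 9 − 4 − 5 = 0; all invariant factors of ∂_2 are 1 so no torsion. So H_1 = 0.
rank ∂_2 = 5, rank ∂_3 = 0 ⇒ b_2 = 6 − 5 − 0 = 1. So H_2 = Z.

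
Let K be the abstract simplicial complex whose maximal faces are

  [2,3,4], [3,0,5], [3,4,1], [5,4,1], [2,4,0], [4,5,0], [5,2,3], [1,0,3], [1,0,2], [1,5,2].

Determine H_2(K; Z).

H_2 ≅ 0.

Take the total order 0 < 1 < 2 < 3 < 4 < 5 on the vertex set. Then K (dimension 2) consists of the simplices:

  0-simplices (6): [0], [1], [2], [3], [4], [5]
  1-simplices (15): [0,1], [0,2], [0,3], [0,4], [0,5], [1,2], [1,3], [1,4], [1,5], [2,3], [2,4], [2,5], [3,4], [3,5], [4,5]
  2-simplices (10): [0,1,2], [0,1,3], [0,2,4], [0,3,5], [0,4,5], [1,2,5], [1,3,4], [1,4,5], [2,3,4], [2,3,5]

Hence C_0 ≅ Z^6, C_1 ≅ Z^15, C_2 ≅ Z^10.

Boundary ∂_1: C_1 → C_0 maps an edge to its endpoints' difference, ∂[p,q] = q − p. For instance
  ∂[3,4] = [4] − [3].
The 6×15 boundary matrix has rank 5 and Smith normal form diag(1,1,1,1,1).

Boundary ∂_2: C_2 → C_1 acts by ∂[p,q,r] = [q,r] − [p,r] + [p,q]. For instance
  ∂[2,3,4] = [3,4] − [2,4] + [2,3],
  ∂[0,3,5] = [3,5] − [0,5] + [0,3].
The 15×10 boundary matrix has rank 10 and Smith normal form diag(1,1,1,1,1,1,1,1,1,2).

Reading off H_k = ker ∂_k / im ∂_{k+1}:

  H_2: rank ker ∂_2 − rank ∂_3 = (10 − 10) − 0 = 0, and there is no ∂_3, so H_2 = 0.

(K is a triangulation of the real projective plane RP^2.)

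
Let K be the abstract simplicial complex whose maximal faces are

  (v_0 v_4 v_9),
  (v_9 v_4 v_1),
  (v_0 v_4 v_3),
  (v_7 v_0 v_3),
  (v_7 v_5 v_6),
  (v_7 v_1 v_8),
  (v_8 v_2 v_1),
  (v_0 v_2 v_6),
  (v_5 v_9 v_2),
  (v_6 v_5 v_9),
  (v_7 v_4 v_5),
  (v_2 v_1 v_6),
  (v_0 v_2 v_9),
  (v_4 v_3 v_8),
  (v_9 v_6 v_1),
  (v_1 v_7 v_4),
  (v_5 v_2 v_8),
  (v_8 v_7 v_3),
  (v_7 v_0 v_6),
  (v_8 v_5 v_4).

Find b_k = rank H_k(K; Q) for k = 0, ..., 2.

Fix the vertex order v_0 < v_1 < v_2 < v_3 < v_4 < v_5 < v_6 < v_7 < v_8 < v_9 and write every simplex with vertices in increasing order. Then dim K = 2 and the simplices of K are:

  0-simplices (10): [v_0], [v_1], [v_2], [v_3], [v_4], [v_5], [v_6], [v_7], [v_8], [v_9]
  1-simplices (30): (30 of them)
  2-simplices (20): (20 of them)

Hence C_0 ≅ Z^10, C_1 ≅ Z^30, C_2 ≅ Z^20.

∂_1: C_1 → C_0 maps an edge to its endpoints' difference, ∂[p,q] = q − p. For instance
  ∂[v_0,v_6] = [v_6] − [v_0].
As a 10×30 matrix over Z this has rank 9, with invariant factors (1,1,1,1,1,1,1,1,1).

Boundary ∂_2: C_2 → C_1 acts by ∂[p,q,r] = [q,r] − [p,r] + [p,q]. For instance
  ∂[v_3,v_7,v_8] = [v_7,v_8] − [v_3,v_8] + [v_3,v_7],
  ∂[v_0,v_2,v_9] = [v_2,v_9] − [v_0,v_9] + [v_0,v_2].
As a 30×20 matrix over Z this has rank 20, with invariant factors (1,1,1,1,1,1,1,1,1,1,1,1,1,1,1,1,1,1,1,2).

Reading off H_k = ker ∂_k / im ∂_{k+1}:

  H_0: rank C_0 − rank ∂_1 = 10 − 9 = 1, and the invariant factors of ∂_1 are all 1, so H_0 ≅ Z.
  H_1: rank ker ∂_1 − rank ∂_2 = (30 − 9) − 20 = 1, and ∂_2 has invariant factor 2 > 1, so H_1 ≅ Z ⊕ Z/2Z.
  H_2: rank ker ∂_2 − rank ∂_3 = (20 − 20) − 0 = 0, and there is no ∂_3, so H_2 ≅ 0.

As a check, the Euler characteristic is 10 − 30 + 20 = 0, which agrees with 1 − 1 + 0 = 0.

Hence the Betti numbers are b_0 = 1, b_1 = 1, b_2 = 0.

b_0 = 1, b_1 = 1, b_2 = 0.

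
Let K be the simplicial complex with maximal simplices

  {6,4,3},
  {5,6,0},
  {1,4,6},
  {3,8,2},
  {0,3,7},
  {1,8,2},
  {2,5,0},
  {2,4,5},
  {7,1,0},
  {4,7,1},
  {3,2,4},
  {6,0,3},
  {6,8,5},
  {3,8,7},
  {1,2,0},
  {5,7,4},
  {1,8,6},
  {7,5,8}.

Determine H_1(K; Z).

We work with the vertex ordering 0 < 1 < 2 < 3 < 4 < 5 < 6 < 7 < 8. The simplices of K, each written with vertices in increasing order, are:

  0-simplices (9): [0], [1], [2], [3], [4], [5], [6], [7], [8]
  1-simplices (27): (27 of them)
  2-simplices (18): [0,1,2], [0,1,7], [0,2,5], [0,3,6], [0,3,7], [0,5,6], [1,2,8], [1,4,6], [1,4,7], [1,6,8], [2,3,4], [2,3,8], [2,4,5], [3,4,6], [3,7,8], [4,5,7], [5,6,8], [5,7,8]

Hence C_0 ≅ Z^9, C_1 ≅ Z^27, C_2 ≅ Z^18.

The boundary map ∂_1: C_1 → C_0 maps an edge to its endpoints' difference, ∂[p,q] = q − p.
The resulting 9×27 matrix has rank 8, and its Smith normal form has invariant factors (1,1,1,1,1,1,1,1).

The boundary map ∂_2: C_2 → C_1 maps a triangle to the signed sum of its edges. For instance
  ∂[2,3,8] = [3,8] − [2,8] + [2,3],
  ∂[3,7,8] = [7,8] − [3,8] + [3,7].
The 27×18 boundary matrix has rank 17 and Smith normal form diag(1,1,1,1,1,1,1,1,1,1,1,1,1,1,1,1,1).

Reading off H_k = ker ∂_k / im ∂_{k+1}:

  H_1: rank ker ∂_1 − rank ∂_2 = (27 − 8) − 17 = 2, and the invariant factors of ∂_2 are all 1, so H_1 = Z^2.

H_1 = Z^2.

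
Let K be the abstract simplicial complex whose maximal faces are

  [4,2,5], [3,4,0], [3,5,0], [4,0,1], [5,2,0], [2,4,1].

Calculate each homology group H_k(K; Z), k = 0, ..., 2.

Order the vertices as 0 < 1 < 2 < 3 < 4 < 5. Listing each simplex with vertices in this order, K has dimension 2 with simplices:

  0-simplices (6): [0], [1], [2], [3], [4], [5]
  1-simplices (12): [0,1], [0,2], [0,3], [0,4], [0,5], [1,2], [1,4], [2,4], [2,5], [3,4], [3,5], [4,5]
  2-simplices (6): [0,1,4], [0,2,5], [0,3,4], [0,3,5], [1,2,4], [2,4,5]

so the chain groups are C_0 ≅ Z^6, C_1 ≅ Z^12, C_2 ≅ Z^6.

∂_1: C_1 → C_0 maps an edge to its endpoints' difference, ∂[p,q] = q − p.
As a 6×12 matrix over Z this has rank 5, with invariant factors (1,1,1,1,1).

∂_2: C_2 → C_1 sends each 2-simplex [p,q,r] to [q,r] − [p,r] + [p,q]. For instance
  ∂[0,3,4] = [3,4] − [0,4] + [0,3],
  ∂[0,1,4] = [1,4] − [0,4] + [0,1].
This gives a 12×6 integer matrix of rank 6; reducing to Smith normal form yields diagonal entries (1,1,1,1,1,1).

Reading off H_k = ker ∂_k / im ∂_{k+1}:

  H_0: rank C_0 − rank ∂_1 = 6 − 5 = 1, and the invariant factors of ∂_1 are all 1, so H_0 ≅ Z.
  H_1: rank ker ∂_1 − rank ∂_2 = (12 − 5) − 6 = 1, and the invariant factors of ∂_2 are all 1, so H_1 ≅ Z.
  H_2: rank ker ∂_2 − rank ∂_3 = (6 − 6) − 0 = 0, and there is no ∂_3, so H_2 ≅ 0.

As a check, the Euler characteristic is 6 − 12 + 6 = 0, which agrees with 1 − 1 + 0 = 0.

H_0 = Z,  H_1 = Z,  H_2 = 0.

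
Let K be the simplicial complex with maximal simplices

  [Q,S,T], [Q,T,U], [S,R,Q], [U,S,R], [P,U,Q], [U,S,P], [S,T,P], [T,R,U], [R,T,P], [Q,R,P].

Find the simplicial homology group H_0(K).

H_0 ≅ Z.

Order the vertices as P < Q < R < S < T < U. Listing each simplex with vertices in this order, K has dimension 2 with simplices:

  0-simplices (6): P, Q, R, S, T, U
  1-simplices (15): PQ, PR, PS, PT, PU, QR, QS, QT, QU, RS, RT, RU, ST, SU, TU
  2-simplices (10): PQR, PQU, PRT, PST, PSU, QRS, QST, QTU, RSU, RTU

Hence C_0 ≅ Z^6, C_1 ≅ Z^15, C_2 ≅ Z^10.

∂_1: C_1 → C_0 maps an edge to its endpoints' difference, ∂[p,q] = q − p. For instance
  ∂RU = U − R.
This gives a 6×15 integer matrix of rank 5; reducing to Smith normal form yields diagonal entries (1,1,1,1,1).

The boundary map ∂_2: C_2 → C_1 sends each 2-simplex [p,q,r] to [q,r] − [p,r] + [p,q]. For instance
  ∂PSU = SU − PU + PS,
  ∂PQR = QR − PR + PQ.
The 15×10 boundary matrix has rank 10 and Smith normal form diag(1,1,1,1,1,1,1,1,1,2).

Now H_k = ker ∂_k / im ∂_{k+1}, so:

  H_0: rank C_0 − rank ∂_1 = 6 − 5 = 1, and the invariant factors of ∂_1 are all 1, so H_0 ≅ Z.

(K is a triangulation of the real projective plane RP^2.)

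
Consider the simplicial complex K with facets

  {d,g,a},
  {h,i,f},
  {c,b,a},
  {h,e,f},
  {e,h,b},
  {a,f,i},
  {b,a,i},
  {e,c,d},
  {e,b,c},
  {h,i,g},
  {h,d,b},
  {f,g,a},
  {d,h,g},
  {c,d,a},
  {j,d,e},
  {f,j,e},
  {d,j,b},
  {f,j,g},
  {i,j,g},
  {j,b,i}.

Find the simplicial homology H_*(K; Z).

Take the total order a < b < c < d < e < f < g < h < i < j on the vertex set. Then K (dimension 2) consists of the simplices:

  0-simplices (10): a, b, c, d, e, f, g, h, i, j
  1-simplices (30): ab, ac, ad, af, ag, ai, bc, bd, be, bh, bi, bj, cd, ce, de, dg, dh, dj, ef, eh, ej, fg, fh, fi, fj, gh, gi, gj, hi, ij
  2-simplices (20): abc, abi, acd, adg, afg, afi, bce, bdh, bdj, beh, bij, cde, dej, dgh, efh, efj, fgj, fhi, ghi, gij

giving chain groups C_0 ≅ Z^10, C_1 ≅ Z^30, C_2 ≅ Z^20.

Boundary ∂_1: C_1 → C_0 is given by ∂[p,q] = [q] − [p]. For instance
  ∂fj = j − f.
The resulting 10×30 matrix has rank 9, and its Smith normal form has invariant factors (1,1,1,1,1,1,1,1,1).

∂_2: C_2 → C_1 acts by ∂[p,q,r] = [q,r] − [p,r] + [p,q]. For instance
  ∂fhi = hi − fi + fh,
  ∂cde = de − ce + cd.
The resulting 30×20 matrix has rank 20, and its Smith normal form has invariant factors (1,1,1,1,1,1,1,1,1,1,1,1,1,1,1,1,1,1,1,2).

Reading off H_k = ker ∂_k / im ∂_{k+1}:

  H_0: rank C_0 − rank ∂_1 = 10 − 9 = 1, and the invariant factors of ∂_1 are all 1, so H_0 = Z.
  H_1: rank ker ∂_1 − rank ∂_2 = (30 − 9) − 20 = 1, and ∂_2 has invariant factor 2 > 1, so H_1 = Z ⊕ Z/2Z.
  H_2: rank ker ∂_2 − rank ∂_3 = (20 − 20) − 0 = 0, and there is no ∂_3, so H_2 = 0.

As a check, the Euler characteristic is 10 − 30 + 20 = 0, which agrees with 1 − 1 + 0 = 0.

H_0 ≅ Z,  H_1 ≅ Z ⊕ Z/2Z,  H_2 = 0.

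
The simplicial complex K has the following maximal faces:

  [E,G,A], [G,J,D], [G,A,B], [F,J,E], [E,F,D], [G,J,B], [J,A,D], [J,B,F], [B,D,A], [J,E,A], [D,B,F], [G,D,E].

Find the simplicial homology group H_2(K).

H_2 ≅ 0.

We work with the vertex ordering A < B < D < E < F < G < J. The simplices of K, each written with vertices in increasing order, are:

  0-simplices (7): A, B, D, E, F, G, J
  1-simplices (18): AB, AD, AE, AG, AJ, BD, BF, BG, BJ, DE, DF, DG, DJ, EF, EG, EJ, FJ, GJ
  2-simplices (12): ABD, ABG, ADJ, AEG, AEJ, BDF, BFJ, BGJ, DEF, DEG, DGJ, EFJ

Hence C_0 ≅ Z^7, C_1 ≅ Z^18, C_2 ≅ Z^12.

∂_1: C_1 → C_0 sends each edge [p,q] (with p < q) to q − p. For instance
  ∂GJ = J − G.
As a 7×18 matrix over Z this has rank 6, with invariant factors (1,1,1,1,1,1).

∂_2: C_2 → C_1 sends each 2-simplex [p,q,r] to [q,r] − [p,r] + [p,q]. For instance
  ∂ABG = BG − AG + AB,
  ∂DGJ = GJ − DJ + DG.
This gives a 18×12 integer matrix of rank 12; reducing to Smith normal form yields diagonal entries (1,1,1,1,1,1,1,1,1,1,1,2).

Reading off H_k = ker ∂_k / im ∂_{k+1}:

  H_2: rank ker ∂_2 − rank ∂_3 = (12 − 12) − 0 = 0, and there is no ∂_3, so H_2 ≅ 0.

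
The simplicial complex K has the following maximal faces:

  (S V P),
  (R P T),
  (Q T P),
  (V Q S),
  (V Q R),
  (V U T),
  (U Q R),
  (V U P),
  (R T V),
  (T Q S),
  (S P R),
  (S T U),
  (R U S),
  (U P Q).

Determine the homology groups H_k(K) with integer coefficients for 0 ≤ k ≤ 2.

H_0 = Z,  H_1 = Z^2,  H_2 = Z.

Fix the vertex order P < Q < R < S < T < U < V and write every simplex with vertices in increasing order. Then dim K = 2 and the simplices of K are:

  0-simplices (7): P, Q, R, S, T, U, V
  1-simplices (21): PQ, PR, PS, PT, PU, PV, QR, QS, QT, QU, QV, RS, RT, RU, RV, ST, SU, SV, TU, TV, UV
  2-simplices (14): PQT, PQU, PRS, PRT, PSV, PUV, QRU, QRV, QST, QSV, RSU, RTV, STU, TUV

giving chain groups C_0 ≅ Z^7, C_1 ≅ Z^21, C_2 ≅ Z^14.

Boundary ∂_1: C_1 → C_0 sends each edge [p,q] (with p < q) to q − p. For instance
  ∂RT = T − R.
The 7×21 boundary matrix has rank 6 and Smith normal form diag(1,1,1,1,1,1).

Boundary ∂_2: C_2 → C_1 sends each 2-simplex [p,q,r] to [q,r] − [p,r] + [p,q]. For instance
  ∂QSV = SV − QV + QS,
  ∂STU = TU − SU + ST.
This gives a 21×14 integer matrix of rank 13; reducing to Smith normal form yields diagonal entries (1,1,1,1,1,1,1,1,1,1,1,1,1).

Now H_k = ker ∂_k / im ∂_{k+1}, so:

  H_0: rank C_0 − rank ∂_1 = 7 − 6 = 1, and the invariant factors of ∂_1 are all 1, so H_0 = Z.
  H_1: rank ker ∂_1 − rank ∂_2 = (21 − 6) − 13 = 2, and the invariant factors of ∂_2 are all 1, so H_1 = Z^2.
  H_2: rank ker ∂_2 − rank ∂_3 = (14 − 13) − 0 = 1, and there is no ∂_3, so H_2 = Z.

As a check, the Euler characteristic is 7 − 21 + 14 = 0, which agrees with 1 − 2 + 1 = 0.
(K is a triangulation of the torus T^2.)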